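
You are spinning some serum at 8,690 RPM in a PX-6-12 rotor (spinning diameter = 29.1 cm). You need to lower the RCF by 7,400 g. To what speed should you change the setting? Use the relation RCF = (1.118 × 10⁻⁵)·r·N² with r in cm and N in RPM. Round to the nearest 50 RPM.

≈ 5500 RPM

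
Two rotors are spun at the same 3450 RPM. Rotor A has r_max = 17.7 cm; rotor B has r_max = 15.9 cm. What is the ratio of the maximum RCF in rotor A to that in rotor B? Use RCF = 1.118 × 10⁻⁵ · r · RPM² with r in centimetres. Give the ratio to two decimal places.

At fixed N, RCF ∝ r, so RCF_A/RCF_B = r_A/r_B = 17.7 / 15.9 = 1.1132.

1.11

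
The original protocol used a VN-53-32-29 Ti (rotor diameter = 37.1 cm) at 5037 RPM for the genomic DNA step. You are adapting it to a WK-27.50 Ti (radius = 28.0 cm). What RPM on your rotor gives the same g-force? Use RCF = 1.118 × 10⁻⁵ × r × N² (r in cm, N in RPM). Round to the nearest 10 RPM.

Original rotor: r = 37.1 / 2 = 18.55 cm
RCF = 1.118 × 10⁻⁵ × r × N²
RCF_original = 1.118 × 10⁻⁵ × 18.55 × (5037)² = 1.118 × 10⁻⁵ × 18.55 × 25,371,369 ≈ 5,261.7 × g
5,261.7 = 1.118 × 10⁻⁵ × 28 × N²
N² = 5,261.7 / (31.304 × 10⁻⁵) = 16,808,395
N ≈ √16,808,395 ≈ 4,099.8

≈ 4100 RPM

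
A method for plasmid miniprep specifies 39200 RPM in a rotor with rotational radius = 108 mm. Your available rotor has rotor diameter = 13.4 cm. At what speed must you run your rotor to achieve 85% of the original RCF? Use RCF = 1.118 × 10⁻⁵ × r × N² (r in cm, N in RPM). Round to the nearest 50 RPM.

45900 RPM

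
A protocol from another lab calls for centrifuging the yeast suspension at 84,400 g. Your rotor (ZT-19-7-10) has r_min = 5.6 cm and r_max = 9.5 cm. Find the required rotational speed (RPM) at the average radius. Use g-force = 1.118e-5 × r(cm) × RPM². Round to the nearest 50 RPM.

r_avg = (5.6 + 9.5) / 2 = 7.55 cm
84,400 = 1.118 × 10⁻⁵ × 7.55 × N²
N² = 84,400 / (8.4409 × 10⁻⁵) = 999,893,376
N ≈ √999,893,376 ≈ 31,621.1

≈ 31600 RPM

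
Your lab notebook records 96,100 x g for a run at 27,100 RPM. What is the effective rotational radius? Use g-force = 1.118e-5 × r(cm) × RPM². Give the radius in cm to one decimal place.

r ≈ 11.7 cm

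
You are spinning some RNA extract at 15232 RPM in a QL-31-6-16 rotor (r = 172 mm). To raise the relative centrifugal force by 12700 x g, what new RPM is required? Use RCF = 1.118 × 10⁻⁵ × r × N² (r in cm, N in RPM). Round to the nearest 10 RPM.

17260 RPM

r = 172 mm = 17.2 cm
Current RCF = 1.118 × 10⁻⁵ × 17.2 × (15232)² = 1.118 × 10⁻⁵ × 17.2 × 232,013,824 ≈ 44,615.3 × g
Target RCF = 44,615.3 + 12,700 = 57,315.3 × g
N² = 57,315.3 / (19.2296 × 10⁻⁵) = 298,057,682
N ≈ √298,057,682 ≈ 17,264.3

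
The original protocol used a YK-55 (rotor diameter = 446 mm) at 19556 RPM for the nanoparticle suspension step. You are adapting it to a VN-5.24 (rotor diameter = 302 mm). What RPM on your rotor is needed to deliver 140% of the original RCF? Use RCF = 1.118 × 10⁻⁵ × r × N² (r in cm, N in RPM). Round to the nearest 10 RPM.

28120 RPM

Original rotor: r = 446 mm / 2 = 223 mm = 22.3 cm
RCF_original = 1.118 × 10⁻⁵ × 22.3 × (19556)² = 1.118 × 10⁻⁵ × 22.3 × 382,437,136 ≈ 95,346.9 × g
Target RCF = 1.4 × 95,346.9 ≈ 133,485.7 × g
Your rotor: r = 302 mm / 2 = 151 mm = 15.1 cm
133,485.7 = 1.118 × 10⁻⁵ × 15.1 × N²
N² = 133,485.7 / (16.8818 × 10⁻⁵) = 790,707,744
N ≈ √790,707,744 ≈ 28,119.5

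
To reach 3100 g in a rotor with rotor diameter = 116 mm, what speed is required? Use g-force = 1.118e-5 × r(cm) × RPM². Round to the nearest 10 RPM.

r = 116 mm / 2 = 58 mm = 5.8 cm
3,100 = 1.118 × 10⁻⁵ × 5.8 × N²
N² = 3,100 / (6.4844 × 10⁻⁵) = 47,807,045
N ≈ √47,807,045 ≈ 6,914.3

N ≈ 6910 RPM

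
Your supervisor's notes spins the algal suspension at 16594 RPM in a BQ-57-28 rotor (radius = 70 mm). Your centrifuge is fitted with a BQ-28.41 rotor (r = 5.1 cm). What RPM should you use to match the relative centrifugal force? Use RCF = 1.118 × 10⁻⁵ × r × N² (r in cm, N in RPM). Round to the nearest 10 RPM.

Original rotor: r = 70 mm = 7.0 cm
RCF = 1.118 × 10⁻⁵ × r × N²
RCF_original = 1.118 × 10⁻⁵ × 7 × (16594)² = 1.118 × 10⁻⁵ × 7 × 275,360,836 ≈ 21,549.7 × g
21,549.7 = 1.118 × 10⁻⁵ × 5.1 × N²
N² = 21,549.7 / (5.7018 × 10⁻⁵) = 377,945,561
N ≈ √377,945,561 ≈ 19,440.8

19440 RPM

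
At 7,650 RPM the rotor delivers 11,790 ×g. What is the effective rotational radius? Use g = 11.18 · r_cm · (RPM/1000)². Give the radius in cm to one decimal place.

11790 = 11.18 × r × (7.65)²
r = 11790 / (11.18 × 58.5225) = 11790 / 654.2816 ≈ 18.020 cm

≈ 18.0 cm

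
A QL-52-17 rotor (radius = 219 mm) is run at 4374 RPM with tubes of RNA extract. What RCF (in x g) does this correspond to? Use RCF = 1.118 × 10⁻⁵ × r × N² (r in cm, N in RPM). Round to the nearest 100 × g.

≈ 4700 x g

r = 219 mm = 21.9 cm
RCF = 1.118 × 10⁻⁵ × 21.9 × (4374)² = 1.118 × 10⁻⁵ × 21.9 × 19,131,876 ≈ 4,684.3 × g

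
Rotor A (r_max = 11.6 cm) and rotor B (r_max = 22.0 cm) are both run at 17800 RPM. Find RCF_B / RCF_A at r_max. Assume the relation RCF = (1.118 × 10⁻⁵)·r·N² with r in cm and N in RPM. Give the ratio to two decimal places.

1.90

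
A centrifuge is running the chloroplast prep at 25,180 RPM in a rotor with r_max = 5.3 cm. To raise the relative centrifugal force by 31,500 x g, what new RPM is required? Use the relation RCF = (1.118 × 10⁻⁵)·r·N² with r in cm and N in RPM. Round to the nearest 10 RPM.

Current RCF = 1.118 × 10⁻⁵ × 5.3 × (25180)² = 1.118 × 10⁻⁵ × 5.3 × 634,032,400 ≈ 37,569 × g
Target RCF = 37,569 + 31,500 = 69,069 × g
N² = 69,069 / (5.9254 × 10⁻⁵) = 1,165,642,826
N ≈ √1,165,642,826 ≈ 34,141.5

34140 RPM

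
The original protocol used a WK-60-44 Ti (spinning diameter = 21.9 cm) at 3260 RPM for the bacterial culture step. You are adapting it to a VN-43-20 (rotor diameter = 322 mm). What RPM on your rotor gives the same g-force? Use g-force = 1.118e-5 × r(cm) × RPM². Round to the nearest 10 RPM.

≈ 2690 RPM

Original rotor: r = 21.9 / 2 = 10.95 cm
RCF_original = 1.118 × 10⁻⁵ × 10.95 × (3260)² = 1.118 × 10⁻⁵ × 10.95 × 10,627,600 ≈ 1,301 × g
Your rotor: r = 322 mm / 2 = 161 mm = 16.1 cm
1,301 = 1.118 × 10⁻⁵ × 16.1 × N²
N² = 1,301 / (17.9998 × 10⁻⁵) = 7,227,858
N ≈ √7,227,858 ≈ 2,688.5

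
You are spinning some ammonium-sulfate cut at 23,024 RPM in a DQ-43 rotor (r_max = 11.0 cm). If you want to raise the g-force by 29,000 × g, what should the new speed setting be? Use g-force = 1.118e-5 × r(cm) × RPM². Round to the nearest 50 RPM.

Current RCF = 1.118 × 10⁻⁵ × 11 × (23024)² = 1.118 × 10⁻⁵ × 11 × 530,104,576 ≈ 65,192.3 × g
Target RCF = 65,192.3 + 29,000 = 94,192.3 × g
N² = 94,192.3 / (12.298 × 10⁻⁵) = 765,915,596
N ≈ √765,915,596 ≈ 27,675.2

≈ 27700 RPM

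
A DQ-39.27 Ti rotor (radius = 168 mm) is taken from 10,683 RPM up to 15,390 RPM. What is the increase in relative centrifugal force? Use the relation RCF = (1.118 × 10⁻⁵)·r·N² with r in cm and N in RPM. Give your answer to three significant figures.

≈ 23100 g

r = 168 mm = 16.8 cm
RCF₁ = 1.118 × 10⁻⁵ × 16.8 × (10683)² = 1.118 × 10⁻⁵ × 16.8 × 114,126,489 ≈ 21,435.7 × g
RCF₂ = 1.118 × 10⁻⁵ × 16.8 × (15390)² = 1.118 × 10⁻⁵ × 16.8 × 236,852,100 ≈ 44,486.5 × g
Increase = 44,486.5 − 21,435.7 = 23,050.8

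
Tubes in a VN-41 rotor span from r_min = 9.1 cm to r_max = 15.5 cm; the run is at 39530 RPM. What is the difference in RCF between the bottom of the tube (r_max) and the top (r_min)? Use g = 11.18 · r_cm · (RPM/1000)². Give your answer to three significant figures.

ΔRCF ≈ 112000 ×g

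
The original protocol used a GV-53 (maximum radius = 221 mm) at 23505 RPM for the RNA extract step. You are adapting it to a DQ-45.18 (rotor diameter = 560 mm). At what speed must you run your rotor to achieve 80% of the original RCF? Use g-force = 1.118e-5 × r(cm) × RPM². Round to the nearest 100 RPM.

18700 RPM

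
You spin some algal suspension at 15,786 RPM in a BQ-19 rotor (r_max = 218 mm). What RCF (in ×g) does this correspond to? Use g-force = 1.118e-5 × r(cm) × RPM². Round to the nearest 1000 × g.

≈ 61000 ×g

r = 218 mm = 21.8 cm
RCF = 1.118 × 10⁻⁵ × r × N²
RCF = 1.118 × 10⁻⁵ × 21.8 × (15786)² = 1.118 × 10⁻⁵ × 21.8 × 249,197,796 ≈ 60,735.5 × g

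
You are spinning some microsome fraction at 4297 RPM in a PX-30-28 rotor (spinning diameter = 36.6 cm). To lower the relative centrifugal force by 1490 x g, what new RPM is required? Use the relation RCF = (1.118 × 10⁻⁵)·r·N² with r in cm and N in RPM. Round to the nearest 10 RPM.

r = 36.6 / 2 = 18.3 cm
Current RCF = 1.118 × 10⁻⁵ × 18.3 × (4297)² = 1.118 × 10⁻⁵ × 18.3 × 18,464,209 ≈ 3,777.7 × g
Target RCF = 3,777.7 − 1,490 = 2,287.7 × g
N² = 2,287.7 / (20.4594 × 10⁻⁵) = 11,181,657
N ≈ √11,181,657 ≈ 3,343.9

3340 RPM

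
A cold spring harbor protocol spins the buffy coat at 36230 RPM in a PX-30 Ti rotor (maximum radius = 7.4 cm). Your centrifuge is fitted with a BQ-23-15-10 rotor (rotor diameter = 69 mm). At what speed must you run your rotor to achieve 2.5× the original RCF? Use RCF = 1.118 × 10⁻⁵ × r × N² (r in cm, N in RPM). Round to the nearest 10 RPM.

≈ 83900 RPM

RCF = 1.118 × 10⁻⁵ × r × N²
RCF_original = 1.118 × 10⁻⁵ × 7.4 × (36230)² = 1.118 × 10⁻⁵ × 7.4 × 1,312,612,900 ≈ 108,595.1 × g
Target RCF = 2.5 × 108,595.1 ≈ 271,487.8 × g
Your rotor: r = 69 mm / 2 = 34.5 mm = 3.45 cm
271,487.8 = 1.118 × 10⁻⁵ × 3.45 × N²
N² = 271,487.8 / (3.8571 × 10⁻⁵) = 7,038,650,800
N ≈ √7,038,650,800 ≈ 83,896.7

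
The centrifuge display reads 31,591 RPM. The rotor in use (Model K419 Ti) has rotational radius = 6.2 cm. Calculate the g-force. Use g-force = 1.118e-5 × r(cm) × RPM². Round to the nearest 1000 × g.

RCF ≈ 69000 ×g

RCF = 1.118 × 10⁻⁵ × r × N²
RCF = 1.118 × 10⁻⁵ × 6.2 × (31591)² = 1.118 × 10⁻⁵ × 6.2 × 997,991,281 ≈ 69,176.8 × g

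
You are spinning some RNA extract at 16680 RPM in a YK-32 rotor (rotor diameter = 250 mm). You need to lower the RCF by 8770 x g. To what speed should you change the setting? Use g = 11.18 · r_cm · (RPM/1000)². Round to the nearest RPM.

≈ 14679 RPM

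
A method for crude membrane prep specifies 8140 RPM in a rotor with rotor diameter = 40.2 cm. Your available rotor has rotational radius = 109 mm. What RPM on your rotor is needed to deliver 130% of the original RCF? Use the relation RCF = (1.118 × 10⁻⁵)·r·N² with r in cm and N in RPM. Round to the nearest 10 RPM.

Original rotor: r = 40.2 / 2 = 20.1 cm
RCF = 1.118 × 10⁻⁵ × r × N²
RCF_original = 1.118 × 10⁻⁵ × 20.1 × (8140)² = 1.118 × 10⁻⁵ × 20.1 × 66,259,600 ≈ 14,889.7 × g
Target RCF = 1.3 × 14,889.7 ≈ 19,356.6 × g
Your rotor: r = 109 mm = 10.9 cm
19,356.6 = 1.118 × 10⁻⁵ × 10.9 × N²
N² = 19,356.6 / (12.1862 × 10⁻⁵) = 158,840,328
N ≈ √158,840,328 ≈ 12,603.2

12600 RPM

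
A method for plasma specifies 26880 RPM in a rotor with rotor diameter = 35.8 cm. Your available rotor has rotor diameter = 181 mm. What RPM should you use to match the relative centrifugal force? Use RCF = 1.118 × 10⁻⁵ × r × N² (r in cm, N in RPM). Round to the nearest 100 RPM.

37800 RPM

Original rotor: r = 35.8 / 2 = 17.9 cm
RCF = 1.118 × 10⁻⁵ × r × N²
RCF_original = 1.118 × 10⁻⁵ × 17.9 × (26880)² = 1.118 × 10⁻⁵ × 17.9 × 722,534,400 ≈ 144,595 × g
Your rotor: r = 181 mm / 2 = 90.5 mm = 9.05 cm
144,595 = 1.118 × 10⁻⁵ × 9.05 × N²
N² = 144,595 / (10.1179 × 10⁻⁵) = 1,429,100,900
N ≈ √1,429,100,900 ≈ 37,803.5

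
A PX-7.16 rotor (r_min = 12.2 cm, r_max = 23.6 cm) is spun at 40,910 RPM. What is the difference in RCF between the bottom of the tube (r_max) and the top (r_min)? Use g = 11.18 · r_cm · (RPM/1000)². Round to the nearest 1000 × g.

213000 × g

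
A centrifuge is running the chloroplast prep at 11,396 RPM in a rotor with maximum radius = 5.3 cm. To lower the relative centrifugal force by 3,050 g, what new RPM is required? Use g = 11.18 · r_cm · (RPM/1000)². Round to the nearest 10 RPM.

8850 RPM

Current RCF = 11.18 × 5.3 × (11.396)² = 11.18 × 5.3 × 129.868816 ≈ 7,695.2 × g
Target RCF = 7,695.2 − 3,050 = 4,645.2 × g
(N/1000)² = 4,645.2 / 59.254 = 78.39471
N = 1000 × √78.39471 ≈ 8,854.1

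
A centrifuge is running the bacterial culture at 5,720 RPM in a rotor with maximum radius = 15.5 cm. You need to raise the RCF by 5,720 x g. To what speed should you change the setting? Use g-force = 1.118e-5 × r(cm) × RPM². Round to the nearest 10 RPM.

Current RCF = 1.118 × 10⁻⁵ × 15.5 × (5720)² = 1.118 × 10⁻⁵ × 15.5 × 32,718,400 ≈ 5,669.8 × g
Target RCF = 5,669.8 + 5,720 = 11,389.8 × g
N² = 11,389.8 / (17.329 × 10⁻⁵) = 65,726,816
N ≈ √65,726,816 ≈ 8,107.2

N₂ ≈ 8110 RPM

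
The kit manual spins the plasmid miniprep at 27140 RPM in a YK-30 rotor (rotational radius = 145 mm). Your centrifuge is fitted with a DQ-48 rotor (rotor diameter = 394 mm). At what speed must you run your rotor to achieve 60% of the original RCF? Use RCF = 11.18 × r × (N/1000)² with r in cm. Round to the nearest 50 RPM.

Original rotor: r = 145 mm = 14.5 cm
RCF_original = 11.18 × 14.5 × (27.14)² = 11.18 × 14.5 × 736.5796 ≈ 119,406.9 × g
Target RCF = 0.6 × 119,406.9 ≈ 71,644.1 × g
Your rotor: r = 394 mm / 2 = 197 mm = 19.7 cm
71,644.1 = 11.18 × 19.7 × (N/1000)²
(N/1000)² = 71,644.1 / 220.246 = 325.2913
N = 1000 × √325.2913 ≈ 18,035.8

≈ 18050 RPM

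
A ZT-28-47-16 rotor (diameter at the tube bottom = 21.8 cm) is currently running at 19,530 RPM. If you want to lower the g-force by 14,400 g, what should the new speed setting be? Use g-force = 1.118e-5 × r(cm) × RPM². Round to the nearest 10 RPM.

r = 21.8 / 2 = 10.9 cm
Current RCF = 1.118 × 10⁻⁵ × 10.9 × (19530)² = 1.118 × 10⁻⁵ × 10.9 × 381,420,900 ≈ 46,480.7 × g
Target RCF = 46,480.7 − 14,400 = 32,080.7 × g
N² = 32,080.7 / (12.1862 × 10⁻⁵) = 263,254,337
N ≈ √263,254,337 ≈ 16,225.1

≈ 16230 RPM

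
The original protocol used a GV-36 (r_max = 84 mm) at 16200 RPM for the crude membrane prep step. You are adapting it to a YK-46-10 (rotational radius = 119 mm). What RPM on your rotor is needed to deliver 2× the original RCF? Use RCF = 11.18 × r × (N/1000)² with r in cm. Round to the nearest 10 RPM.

≈ 19250 RPM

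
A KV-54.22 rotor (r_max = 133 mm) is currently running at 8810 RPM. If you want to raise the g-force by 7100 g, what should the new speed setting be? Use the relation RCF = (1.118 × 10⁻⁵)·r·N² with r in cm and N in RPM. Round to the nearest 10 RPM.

r = 133 mm = 13.3 cm
Current RCF = 1.118 × 10⁻⁵ × 13.3 × (8810)² = 1.118 × 10⁻⁵ × 13.3 × 77,616,100 ≈ 11,541 × g
Target RCF = 11,541 + 7,100 = 18,641 × g
N² = 18,641 / (14.8694 × 10⁻⁵) = 125,364,843
N ≈ √125,364,843 ≈ 11,196.6

≈ 11200 RPM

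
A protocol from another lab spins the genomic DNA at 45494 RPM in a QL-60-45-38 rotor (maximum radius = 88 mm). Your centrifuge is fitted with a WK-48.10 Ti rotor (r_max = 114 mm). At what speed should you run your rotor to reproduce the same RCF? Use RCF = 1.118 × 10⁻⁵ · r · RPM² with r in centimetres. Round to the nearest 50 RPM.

39950 RPM

Original rotor: r = 88 mm = 8.8 cm
RCF = 1.118 × 10⁻⁵ × r × N²
RCF_original = 1.118 × 10⁻⁵ × 8.8 × (45494)² = 1.118 × 10⁻⁵ × 8.8 × 2,069,704,036 ≈ 203,625.8 × g
Your rotor: r = 114 mm = 11.4 cm
203,625.8 = 1.118 × 10⁻⁵ × 11.4 × N²
N² = 203,625.8 / (12.7452 × 10⁻⁵) = 1,597,666,573
N ≈ √1,597,666,573 ≈ 39,970.8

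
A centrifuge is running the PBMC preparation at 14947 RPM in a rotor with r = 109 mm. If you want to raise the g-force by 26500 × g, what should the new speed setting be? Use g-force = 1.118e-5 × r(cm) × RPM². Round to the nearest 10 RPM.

≈ 21000 RPM

r = 109 mm = 10.9 cm
Current RCF = 1.118 × 10⁻⁵ × 10.9 × (14947)² = 1.118 × 10⁻⁵ × 10.9 × 223,412,809 ≈ 27,225.5 × g
Target RCF = 27,225.5 + 26,500 = 53,725.5 × g
N² = 53,725.5 / (12.1862 × 10⁻⁵) = 440,871,642
N ≈ √440,871,642 ≈ 20,996.9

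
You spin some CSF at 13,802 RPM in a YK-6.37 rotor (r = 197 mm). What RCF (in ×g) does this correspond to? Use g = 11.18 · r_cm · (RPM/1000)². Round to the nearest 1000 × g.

≈ 42000 ×g

r = 197 mm = 19.7 cm
RCF = 11.18 × 19.7 × (13.802)² = 11.18 × 19.7 × 190.495204 ≈ 41,955.8 × g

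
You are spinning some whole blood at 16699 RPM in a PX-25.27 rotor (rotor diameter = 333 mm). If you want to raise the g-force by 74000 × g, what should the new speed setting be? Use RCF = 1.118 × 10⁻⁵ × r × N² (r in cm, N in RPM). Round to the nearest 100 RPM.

≈ 26000 RPM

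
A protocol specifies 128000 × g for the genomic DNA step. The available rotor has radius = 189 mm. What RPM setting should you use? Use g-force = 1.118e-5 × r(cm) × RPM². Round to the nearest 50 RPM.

24600 RPM

r = 189 mm = 18.9 cm
RCF = 1.118 × 10⁻⁵ × r × N²
128,000 = 1.118 × 10⁻⁵ × 18.9 × N²
N² = 128,000 / (21.1302 × 10⁻⁵) = 605,768,048
N ≈ √605,768,048 ≈ 24,612.4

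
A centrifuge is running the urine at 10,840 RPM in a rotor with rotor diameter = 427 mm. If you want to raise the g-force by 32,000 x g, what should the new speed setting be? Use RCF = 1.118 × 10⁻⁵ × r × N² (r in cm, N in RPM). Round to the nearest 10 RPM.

r = 427 mm / 2 = 213.5 mm = 21.35 cm
Current RCF = 1.118 × 10⁻⁵ × 21.35 × (10840)² = 1.118 × 10⁻⁵ × 21.35 × 117,505,600 ≈ 28,047.8 × g
Target RCF = 28,047.8 + 32,000 = 60,047.8 × g
N² = 60,047.8 / (23.8693 × 10⁻⁵) = 251,569,170
N ≈ √251,569,170 ≈ 15,860.9

15860 RPM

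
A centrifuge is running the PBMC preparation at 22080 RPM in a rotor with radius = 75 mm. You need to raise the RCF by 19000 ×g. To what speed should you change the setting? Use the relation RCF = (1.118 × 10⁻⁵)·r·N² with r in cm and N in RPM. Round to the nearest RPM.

26723 RPM

r = 75 mm = 7.5 cm
Current RCF = 1.118 × 10⁻⁵ × 7.5 × (22080)² = 1.118 × 10⁻⁵ × 7.5 × 487,526,400 ≈ 40,879.1 × g
Target RCF = 40,879.1 + 19,000 = 59,879.1 × g
N² = 59,879.1 / (8.385 × 10⁻⁵) = 714,121,646
N ≈ √714,121,646 ≈ 26,723.1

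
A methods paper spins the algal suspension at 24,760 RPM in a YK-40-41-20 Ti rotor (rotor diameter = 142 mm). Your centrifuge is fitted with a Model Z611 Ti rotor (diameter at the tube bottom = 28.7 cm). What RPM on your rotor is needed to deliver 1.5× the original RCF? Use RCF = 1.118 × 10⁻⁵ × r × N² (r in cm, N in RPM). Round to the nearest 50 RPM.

21350 RPM

Original rotor: r = 142 mm / 2 = 71 mm = 7.1 cm
RCF = 1.118 × 10⁻⁵ × r × N²
RCF_original = 1.118 × 10⁻⁵ × 7.1 × (24760)² = 1.118 × 10⁻⁵ × 7.1 × 613,057,600 ≈ 48,663.3 × g
Target RCF = 1.5 × 48,663.3 ≈ 72,995 × g
Your rotor: r = 28.7 / 2 = 14.35 cm
72,995 = 1.118 × 10⁻⁵ × 14.35 × N²
N² = 72,995 / (16.0433 × 10⁻⁵) = 454,987,440
N ≈ √454,987,440 ≈ 21,330.4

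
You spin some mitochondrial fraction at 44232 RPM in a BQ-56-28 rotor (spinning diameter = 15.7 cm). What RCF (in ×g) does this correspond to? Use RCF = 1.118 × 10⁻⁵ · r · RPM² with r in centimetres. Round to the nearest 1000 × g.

r = 15.7 / 2 = 7.85 cm
RCF = 1.118 × 10⁻⁵ × r × N²
RCF = 1.118 × 10⁻⁵ × 7.85 × (44232)² = 1.118 × 10⁻⁵ × 7.85 × 1,956,469,824 ≈ 171,705.7 × g

172000 ×g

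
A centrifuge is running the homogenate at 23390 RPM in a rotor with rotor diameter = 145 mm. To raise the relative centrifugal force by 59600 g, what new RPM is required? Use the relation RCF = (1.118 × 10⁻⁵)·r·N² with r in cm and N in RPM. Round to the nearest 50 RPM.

r = 145 mm / 2 = 72.5 mm = 7.25 cm
Current RCF = 1.118 × 10⁻⁵ × 7.25 × (23390)² = 1.118 × 10⁻⁵ × 7.25 × 547,092,100 ≈ 44,344.6 × g
Target RCF = 44,344.6 + 59,600 = 103,944.6 × g
N² = 103,944.6 / (8.1055 × 10⁻⁵) = 1,282,395,904
N ≈ √1,282,395,904 ≈ 35,810.6

N₂ ≈ 35800 RPM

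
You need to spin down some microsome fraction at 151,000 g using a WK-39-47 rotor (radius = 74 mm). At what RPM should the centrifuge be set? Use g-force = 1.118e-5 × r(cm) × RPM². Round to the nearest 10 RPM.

42720 RPM

r = 74 mm = 7.4 cm
151,000 = 1.118 × 10⁻⁵ × 7.4 × N²
N² = 151,000 / (8.2732 × 10⁻⁵) = 1,825,170,430
N ≈ √1,825,170,430 ≈ 42,722.0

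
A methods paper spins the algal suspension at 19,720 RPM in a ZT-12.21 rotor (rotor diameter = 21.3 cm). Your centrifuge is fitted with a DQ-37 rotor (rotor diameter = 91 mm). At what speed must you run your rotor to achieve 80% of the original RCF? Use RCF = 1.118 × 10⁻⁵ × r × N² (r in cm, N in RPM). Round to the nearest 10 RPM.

Original rotor: r = 21.3 / 2 = 10.65 cm
RCF_original = 1.118 × 10⁻⁵ × 10.65 × (19720)² = 1.118 × 10⁻⁵ × 10.65 × 388,878,400 ≈ 46,302.6 × g
Target RCF = 0.8 × 46,302.6 ≈ 37,042.1 × g
Your rotor: r = 91 mm / 2 = 45.5 mm = 4.55 cm
37,042.1 = 1.118 × 10⁻⁵ × 4.55 × N²
N² = 37,042.1 / (5.0869 × 10⁻⁵) = 728,186,125
N ≈ √728,186,125 ≈ 26,984.9

26980 RPM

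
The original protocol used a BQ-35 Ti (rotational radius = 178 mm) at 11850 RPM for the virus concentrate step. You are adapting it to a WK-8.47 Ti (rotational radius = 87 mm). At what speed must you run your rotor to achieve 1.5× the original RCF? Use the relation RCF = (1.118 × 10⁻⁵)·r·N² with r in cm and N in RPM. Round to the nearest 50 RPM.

20750 RPM

Original rotor: r = 178 mm = 17.8 cm
RCF_original = 1.118 × 10⁻⁵ × 17.8 × (11850)² = 1.118 × 10⁻⁵ × 17.8 × 140,422,500 ≈ 27,944.6 × g
Target RCF = 1.5 × 27,944.6 ≈ 41,916.9 × g
Your rotor: r = 87 mm = 8.7 cm
41,916.9 = 1.118 × 10⁻⁵ × 8.7 × N²
N² = 41,916.9 / (9.7266 × 10⁻⁵) = 430,951,206
N ≈ √430,951,206 ≈ 20,759.4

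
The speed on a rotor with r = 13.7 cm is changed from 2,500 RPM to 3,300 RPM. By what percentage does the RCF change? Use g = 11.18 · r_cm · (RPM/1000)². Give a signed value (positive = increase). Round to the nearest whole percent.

RCF ∝ N², so the ratio is (3300/2500)² = (1.320000)² = 1.7424.
Change = 1.7424 − 1 = +0.7424 → +74.2%.

+74%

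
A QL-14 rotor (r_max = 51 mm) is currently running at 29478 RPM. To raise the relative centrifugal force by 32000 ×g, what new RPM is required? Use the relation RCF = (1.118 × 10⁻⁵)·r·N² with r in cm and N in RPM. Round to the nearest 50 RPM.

N₂ ≈ 37800 RPM

r = 51 mm = 5.1 cm
Current RCF = 1.118 × 10⁻⁵ × 5.1 × (29478)² = 1.118 × 10⁻⁵ × 5.1 × 868,952,484 ≈ 49,545.9 × g
Target RCF = 49,545.9 + 32,000 = 81,545.9 × g
N² = 81,545.9 / (5.7018 × 10⁻⁵) = 1,430,178,189
N ≈ √1,430,178,189 ≈ 37,817.7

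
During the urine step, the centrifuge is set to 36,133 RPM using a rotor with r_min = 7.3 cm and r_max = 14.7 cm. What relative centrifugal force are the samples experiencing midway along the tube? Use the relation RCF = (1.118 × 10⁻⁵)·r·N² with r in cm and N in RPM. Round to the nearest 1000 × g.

r_avg = (7.3 + 14.7) / 2 = 11 cm
RCF = 1.118 × 10⁻⁵ × 11 × (36133)² = 1.118 × 10⁻⁵ × 11 × 1,305,593,689 ≈ 160,561.9 × g

161000 × g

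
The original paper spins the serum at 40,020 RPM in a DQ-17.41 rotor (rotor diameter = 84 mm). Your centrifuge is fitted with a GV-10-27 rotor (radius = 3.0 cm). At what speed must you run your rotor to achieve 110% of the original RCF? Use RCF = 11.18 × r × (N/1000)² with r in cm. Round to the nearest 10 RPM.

49660 RPM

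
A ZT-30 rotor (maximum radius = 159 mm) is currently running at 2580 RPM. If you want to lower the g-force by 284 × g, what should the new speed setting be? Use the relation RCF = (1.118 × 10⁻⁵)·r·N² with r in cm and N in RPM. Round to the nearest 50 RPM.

2250 RPM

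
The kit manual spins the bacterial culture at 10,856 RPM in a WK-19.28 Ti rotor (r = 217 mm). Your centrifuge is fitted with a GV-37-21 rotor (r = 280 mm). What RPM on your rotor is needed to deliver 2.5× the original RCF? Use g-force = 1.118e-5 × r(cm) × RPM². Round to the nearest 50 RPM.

Original rotor: r = 217 mm = 21.7 cm
RCF_original = 1.118 × 10⁻⁵ × 21.7 × (10856)² = 1.118 × 10⁻⁵ × 21.7 × 117,852,736 ≈ 28,591.8 × g
Target RCF = 2.5 × 28,591.8 ≈ 71,479.5 × g
Your rotor: r = 280 mm = 28.0 cm
71,479.5 = 1.118 × 10⁻⁵ × 28 × N²
N² = 71,479.5 / (31.304 × 10⁻⁵) = 228,339,829
N ≈ √228,339,829 ≈ 15,110.9

≈ 15100 RPM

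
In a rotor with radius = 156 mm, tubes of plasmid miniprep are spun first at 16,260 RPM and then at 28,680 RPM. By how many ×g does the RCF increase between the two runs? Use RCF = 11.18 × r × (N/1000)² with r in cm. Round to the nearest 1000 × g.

r = 156 mm = 15.6 cm
RCF₁ = 11.18 × 15.6 × (16.26)² = 11.18 × 15.6 × 264.3876 ≈ 46,111.3 × g
RCF₂ = 11.18 × 15.6 × (28.68)² = 11.18 × 15.6 × 822.5424 ≈ 143,458 × g
Increase = 143,458 − 46,111.3 = 97,346.7

≈ 97000 ×g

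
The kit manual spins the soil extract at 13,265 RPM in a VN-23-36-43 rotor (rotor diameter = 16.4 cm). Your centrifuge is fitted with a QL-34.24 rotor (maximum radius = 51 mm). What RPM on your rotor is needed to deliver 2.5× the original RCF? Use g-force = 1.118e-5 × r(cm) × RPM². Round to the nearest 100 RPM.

26600 RPM

Original rotor: r = 16.4 / 2 = 8.2 cm
RCF_original = 1.118 × 10⁻⁵ × 8.2 × (13265)² = 1.118 × 10⁻⁵ × 8.2 × 175,960,225 ≈ 16,131.3 × g
Target RCF = 2.5 × 16,131.3 ≈ 40,328.2 × g
Your rotor: r = 51 mm = 5.1 cm
40,328.2 = 1.118 × 10⁻⁵ × 5.1 × N²
N² = 40,328.2 / (5.7018 × 10⁻⁵) = 707,288,926
N ≈ √707,288,926 ≈ 26,594.9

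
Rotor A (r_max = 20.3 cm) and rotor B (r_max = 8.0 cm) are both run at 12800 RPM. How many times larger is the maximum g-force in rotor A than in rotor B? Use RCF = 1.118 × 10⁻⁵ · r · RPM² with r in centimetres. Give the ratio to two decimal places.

At fixed N, RCF ∝ r, so RCF_A/RCF_B = r_A/r_B = 20.3 / 8.0 = 2.5375.

2.54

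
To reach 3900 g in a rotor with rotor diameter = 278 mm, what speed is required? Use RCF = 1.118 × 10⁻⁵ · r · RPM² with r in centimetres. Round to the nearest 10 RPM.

N ≈ 5010 RPM

r = 278 mm / 2 = 139 mm = 13.9 cm
RCF = 1.118 × 10⁻⁵ × r × N²
3,900 = 1.118 × 10⁻⁵ × 13.9 × N²
N² = 3,900 / (15.5402 × 10⁻⁵) = 25,096,202
N ≈ √25,096,202 ≈ 5,009.6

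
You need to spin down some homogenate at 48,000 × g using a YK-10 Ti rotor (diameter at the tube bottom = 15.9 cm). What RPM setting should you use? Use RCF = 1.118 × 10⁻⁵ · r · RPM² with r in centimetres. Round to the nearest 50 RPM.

r = 15.9 / 2 = 7.95 cm
48,000 = 1.118 × 10⁻⁵ × 7.95 × N²
N² = 48,000 / (8.8881 × 10⁻⁵) = 540,047,929
N ≈ √540,047,929 ≈ 23,238.9

N ≈ 23250 RPM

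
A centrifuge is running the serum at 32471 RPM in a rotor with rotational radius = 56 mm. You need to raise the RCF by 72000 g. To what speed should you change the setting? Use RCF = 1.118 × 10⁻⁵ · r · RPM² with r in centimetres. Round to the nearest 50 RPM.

r = 56 mm = 5.6 cm
Current RCF = 1.118 × 10⁻⁵ × 5.6 × (32471)² = 1.118 × 10⁻⁵ × 5.6 × 1,054,365,841 ≈ 66,011.7 × g
Target RCF = 66,011.7 + 72,000 = 138,011.7 × g
N² = 138,011.7 / (6.2608 × 10⁻⁵) = 2,204,378,035
N ≈ √2,204,378,035 ≈ 46,950.8

N₂ ≈ 46950 RPM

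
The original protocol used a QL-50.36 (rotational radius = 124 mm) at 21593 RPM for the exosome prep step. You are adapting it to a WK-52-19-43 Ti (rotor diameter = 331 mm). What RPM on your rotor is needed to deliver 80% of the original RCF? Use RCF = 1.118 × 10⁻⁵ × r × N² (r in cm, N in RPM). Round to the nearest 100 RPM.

16700 RPM

Original rotor: r = 124 mm = 12.4 cm
RCF_original = 1.118 × 10⁻⁵ × 12.4 × (21593)² = 1.118 × 10⁻⁵ × 12.4 × 466,257,649 ≈ 64,638.2 × g
Target RCF = 0.8 × 64,638.2 ≈ 51,710.6 × g
Your rotor: r = 331 mm / 2 = 165.5 mm = 16.55 cm
51,710.6 = 1.118 × 10⁻⁵ × 16.55 × N²
N² = 51,710.6 / (18.5029 × 10⁻⁵) = 279,472,947
N ≈ √279,472,947 ≈ 16,717.4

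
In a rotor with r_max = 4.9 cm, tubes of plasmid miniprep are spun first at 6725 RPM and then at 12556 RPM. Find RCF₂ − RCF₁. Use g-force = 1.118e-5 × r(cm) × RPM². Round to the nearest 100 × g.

RCF₁ = 1.118 × 10⁻⁵ × 4.9 × (6725)² = 1.118 × 10⁻⁵ × 4.9 × 45,225,625 ≈ 2,477.6 × g
RCF₂ = 1.118 × 10⁻⁵ × 4.9 × (12556)² = 1.118 × 10⁻⁵ × 4.9 × 157,653,136 ≈ 8,636.6 × g
Increase = 8,636.6 − 2,477.6 = 6,159

6200 × g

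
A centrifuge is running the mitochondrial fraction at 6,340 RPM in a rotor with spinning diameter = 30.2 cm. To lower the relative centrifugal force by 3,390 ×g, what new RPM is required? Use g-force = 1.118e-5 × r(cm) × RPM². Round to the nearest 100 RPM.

r = 30.2 / 2 = 15.1 cm
Current RCF = 1.118 × 10⁻⁵ × 15.1 × (6340)² = 1.118 × 10⁻⁵ × 15.1 × 40,195,600 ≈ 6,785.7 × g
Target RCF = 6,785.7 − 3,390 = 3,395.7 × g
N² = 3,395.7 / (16.8818 × 10⁻⁵) = 20,114,561
N ≈ √20,114,561 ≈ 4,484.9

≈ 4500 RPM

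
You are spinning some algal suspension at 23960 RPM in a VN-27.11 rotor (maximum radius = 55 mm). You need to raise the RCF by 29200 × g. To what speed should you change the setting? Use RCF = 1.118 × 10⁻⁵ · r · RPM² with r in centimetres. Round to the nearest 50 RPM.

32400 RPM

r = 55 mm = 5.5 cm
Current RCF = 1.118 × 10⁻⁵ × 5.5 × (23960)² = 1.118 × 10⁻⁵ × 5.5 × 574,081,600 ≈ 35,300.3 × g
Target RCF = 35,300.3 + 29,200 = 64,500.3 × g
N² = 64,500.3 / (6.149 × 10⁻⁵) = 1,048,955,928
N ≈ √1,048,955,928 ≈ 32,387.6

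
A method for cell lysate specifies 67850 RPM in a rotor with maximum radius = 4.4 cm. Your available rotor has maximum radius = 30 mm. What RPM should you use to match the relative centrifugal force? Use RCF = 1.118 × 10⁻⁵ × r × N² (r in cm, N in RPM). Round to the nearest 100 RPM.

82200 RPM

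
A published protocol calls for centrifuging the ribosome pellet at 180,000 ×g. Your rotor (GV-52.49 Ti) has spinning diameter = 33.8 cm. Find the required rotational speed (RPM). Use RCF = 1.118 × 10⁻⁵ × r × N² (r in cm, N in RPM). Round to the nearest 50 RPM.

N ≈ 30850 RPM

r = 33.8 / 2 = 16.9 cm
180,000 = 1.118 × 10⁻⁵ × 16.9 × N²
N² = 180,000 / (18.8942 × 10⁻⁵) = 952,673,307
N ≈ √952,673,307 ≈ 30,865.4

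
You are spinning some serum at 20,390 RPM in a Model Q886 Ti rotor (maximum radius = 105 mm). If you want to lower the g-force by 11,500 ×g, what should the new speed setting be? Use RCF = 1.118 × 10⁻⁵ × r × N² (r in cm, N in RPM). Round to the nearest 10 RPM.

≈ 17830 RPM

r = 105 mm = 10.5 cm
Current RCF = 1.118 × 10⁻⁵ × 10.5 × (20390)² = 1.118 × 10⁻⁵ × 10.5 × 415,752,100 ≈ 48,805.1 × g
Target RCF = 48,805.1 − 11,500 = 37,305.1 × g
N² = 37,305.1 / (11.739 × 10⁻⁵) = 317,787,716
N ≈ √317,787,716 ≈ 17,826.6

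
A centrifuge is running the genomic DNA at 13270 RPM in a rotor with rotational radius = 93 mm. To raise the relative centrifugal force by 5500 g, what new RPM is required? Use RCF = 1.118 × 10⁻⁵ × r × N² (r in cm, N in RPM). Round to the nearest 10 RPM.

r = 93 mm = 9.3 cm
Current RCF = 1.118 × 10⁻⁵ × 9.3 × (13270)² = 1.118 × 10⁻⁵ × 9.3 × 176,092,900 ≈ 18,309.1 × g
Target RCF = 18,309.1 + 5,500 = 23,809.1 × g
N² = 23,809.1 / (10.3974 × 10⁻⁵) = 228,990,902
N ≈ √228,990,902 ≈ 15,132.4

15130 RPM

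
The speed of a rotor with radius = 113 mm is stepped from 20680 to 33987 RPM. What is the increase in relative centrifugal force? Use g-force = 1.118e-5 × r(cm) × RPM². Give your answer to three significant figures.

91900 g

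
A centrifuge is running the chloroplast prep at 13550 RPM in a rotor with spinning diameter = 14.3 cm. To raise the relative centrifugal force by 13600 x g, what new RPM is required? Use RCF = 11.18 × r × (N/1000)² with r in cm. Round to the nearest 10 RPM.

r = 14.3 / 2 = 7.15 cm
Current RCF = 11.18 × 7.15 × (13.55)² = 11.18 × 7.15 × 183.6025 ≈ 14,676.6 × g
Target RCF = 14,676.6 + 13,600 = 28,276.6 × g
(N/1000)² = 28,276.6 / 79.937 = 353.7361
N = 1000 × √353.7361 ≈ 18,807.9

≈ 18810 RPM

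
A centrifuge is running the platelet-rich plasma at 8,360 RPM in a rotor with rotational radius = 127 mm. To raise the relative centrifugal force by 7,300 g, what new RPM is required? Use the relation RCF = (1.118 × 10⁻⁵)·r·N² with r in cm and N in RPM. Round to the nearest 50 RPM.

11000 RPM

r = 127 mm = 12.7 cm
Current RCF = 1.118 × 10⁻⁵ × 12.7 × (8360)² = 1.118 × 10⁻⁵ × 12.7 × 69,889,600 ≈ 9,923.3 × g
Target RCF = 9,923.3 + 7,300 = 17,223.3 × g
N² = 17,223.3 / (14.1986 × 10⁻⁵) = 121,302,805
N ≈ √121,302,805 ≈ 11,013.8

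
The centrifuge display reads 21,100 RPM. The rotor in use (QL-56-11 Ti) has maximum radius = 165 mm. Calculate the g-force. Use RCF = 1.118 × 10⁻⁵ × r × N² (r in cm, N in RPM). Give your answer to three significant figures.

r = 165 mm = 16.5 cm
RCF = 1.118 × 10⁻⁵ × 16.5 × (21100)² = 1.118 × 10⁻⁵ × 16.5 × 445,210,000 ≈ 82,127.9 × g

≈ 82100 × g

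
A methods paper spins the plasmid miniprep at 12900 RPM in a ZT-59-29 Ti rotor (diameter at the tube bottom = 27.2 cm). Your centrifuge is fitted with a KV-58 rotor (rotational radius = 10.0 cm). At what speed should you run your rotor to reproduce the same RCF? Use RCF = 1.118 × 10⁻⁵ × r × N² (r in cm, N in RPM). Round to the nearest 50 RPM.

Original rotor: r = 27.2 / 2 = 13.6 cm
RCF = 1.118 × 10⁻⁵ × r × N²
RCF_original = 1.118 × 10⁻⁵ × 13.6 × (12900)² = 1.118 × 10⁻⁵ × 13.6 × 166,410,000 ≈ 25,302.3 × g
25,302.3 = 1.118 × 10⁻⁵ × 10 × N²
N² = 25,302.3 / (11.18 × 10⁻⁵) = 226,317,531
N ≈ √226,317,531 ≈ 15,043.9

15050 RPM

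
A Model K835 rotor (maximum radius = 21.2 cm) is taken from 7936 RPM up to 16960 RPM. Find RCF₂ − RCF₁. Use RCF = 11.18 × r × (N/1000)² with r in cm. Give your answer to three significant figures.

RCF₁ = 11.18 × 21.2 × (7.936)² = 11.18 × 21.2 × 62.980096 ≈ 14,927.3 × g
RCF₂ = 11.18 × 21.2 × (16.96)² = 11.18 × 21.2 × 287.6416 ≈ 68,175.7 × g
Increase = 68,175.7 − 14,927.3 = 53,248.4

53200 ×g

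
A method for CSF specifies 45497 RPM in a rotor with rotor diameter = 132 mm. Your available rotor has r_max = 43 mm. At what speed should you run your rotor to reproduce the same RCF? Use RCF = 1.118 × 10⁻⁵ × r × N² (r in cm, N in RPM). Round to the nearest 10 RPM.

Original rotor: r = 132 mm / 2 = 66 mm = 6.6 cm
RCF = 1.118 × 10⁻⁵ × r × N²
RCF_original = 1.118 × 10⁻⁵ × 6.6 × (45497)² = 1.118 × 10⁻⁵ × 6.6 × 2,069,977,009 ≈ 152,739.5 × g
Your rotor: r = 43 mm = 4.3 cm
152,739.5 = 1.118 × 10⁻⁵ × 4.3 × N²
N² = 152,739.5 / (4.8074 × 10⁻⁵) = 3,177,174,772
N ≈ √3,177,174,772 ≈ 56,366.4

56370 RPM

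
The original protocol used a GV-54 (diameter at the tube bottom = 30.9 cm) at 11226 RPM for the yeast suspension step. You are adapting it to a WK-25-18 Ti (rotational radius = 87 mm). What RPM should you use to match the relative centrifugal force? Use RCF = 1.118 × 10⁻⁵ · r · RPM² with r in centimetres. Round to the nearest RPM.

Original rotor: r = 30.9 / 2 = 15.45 cm
RCF = 1.118 × 10⁻⁵ × r × N²
RCF_original = 1.118 × 10⁻⁵ × 15.45 × (11226)² = 1.118 × 10⁻⁵ × 15.45 × 126,023,076 ≈ 21,768.1 × g
Your rotor: r = 87 mm = 8.7 cm
21,768.1 = 1.118 × 10⁻⁵ × 8.7 × N²
N² = 21,768.1 / (9.7266 × 10⁻⁵) = 223,799,683
N ≈ √223,799,683 ≈ 14,959.9

≈ 14960 RPM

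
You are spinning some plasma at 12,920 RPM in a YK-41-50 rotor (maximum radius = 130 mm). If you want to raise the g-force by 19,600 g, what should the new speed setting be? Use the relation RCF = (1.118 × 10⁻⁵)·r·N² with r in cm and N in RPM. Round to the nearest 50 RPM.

N₂ ≈ 17350 RPM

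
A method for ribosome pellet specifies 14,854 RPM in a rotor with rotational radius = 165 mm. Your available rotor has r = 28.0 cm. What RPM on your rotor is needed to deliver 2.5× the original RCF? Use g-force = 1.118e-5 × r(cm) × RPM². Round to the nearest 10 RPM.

Original rotor: r = 165 mm = 16.5 cm
RCF_original = 1.118 × 10⁻⁵ × 16.5 × (14854)² = 1.118 × 10⁻⁵ × 16.5 × 220,641,316 ≈ 40,701.7 × g
Target RCF = 2.5 × 40,701.7 ≈ 101,754.2 × g
101,754.2 = 1.118 × 10⁻⁵ × 28 × N²
N² = 101,754.2 / (31.304 × 10⁻⁵) = 325,051,751
N ≈ √325,051,751 ≈ 18,029.2

≈ 18030 RPM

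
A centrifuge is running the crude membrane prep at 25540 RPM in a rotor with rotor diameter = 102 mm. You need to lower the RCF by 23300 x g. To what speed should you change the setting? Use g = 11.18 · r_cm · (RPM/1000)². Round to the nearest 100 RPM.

N₂ ≈ 15600 RPM

r = 102 mm / 2 = 51 mm = 5.1 cm
Current RCF = 11.18 × 5.1 × (25.54)² = 11.18 × 5.1 × 652.2916 ≈ 37,192.4 × g
Target RCF = 37,192.4 − 23,300 = 13,892.4 × g
(N/1000)² = 13,892.4 / 57.018 = 243.6494
N = 1000 × √243.6494 ≈ 15,609.3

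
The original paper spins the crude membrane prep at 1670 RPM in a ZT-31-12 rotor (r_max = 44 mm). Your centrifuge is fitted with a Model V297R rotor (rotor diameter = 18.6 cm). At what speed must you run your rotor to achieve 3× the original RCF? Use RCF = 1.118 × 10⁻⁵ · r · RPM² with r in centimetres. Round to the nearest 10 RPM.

≈ 1990 RPM

Original rotor: r = 44 mm = 4.4 cm
RCF_original = 1.118 × 10⁻⁵ × 4.4 × (1670)² = 1.118 × 10⁻⁵ × 4.4 × 2,788,900 ≈ 137.2 × g
Target RCF = 3 × 137.2 ≈ 411.6 × g
Your rotor: r = 18.6 / 2 = 9.3 cm
411.6 = 1.118 × 10⁻⁵ × 9.3 × N²
N² = 411.6 / (10.3974 × 10⁻⁵) = 3,958,682
N ≈ √3,958,682 ≈ 1,989.6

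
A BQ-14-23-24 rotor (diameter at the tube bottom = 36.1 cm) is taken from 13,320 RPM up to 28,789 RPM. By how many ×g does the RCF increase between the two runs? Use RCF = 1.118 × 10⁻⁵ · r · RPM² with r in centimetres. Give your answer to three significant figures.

≈ 131000 ×g

r = 36.1 / 2 = 18.05 cm
RCF₁ = 1.118 × 10⁻⁵ × 18.05 × (13320)² = 1.118 × 10⁻⁵ × 18.05 × 177,422,400 ≈ 35,803.7 × g
RCF₂ = 1.118 × 10⁻⁵ × 18.05 × (28789)² = 1.118 × 10⁻⁵ × 18.05 × 828,806,521 ≈ 167,252.3 × g
Increase = 167,252.3 − 35,803.7 = 131,448.6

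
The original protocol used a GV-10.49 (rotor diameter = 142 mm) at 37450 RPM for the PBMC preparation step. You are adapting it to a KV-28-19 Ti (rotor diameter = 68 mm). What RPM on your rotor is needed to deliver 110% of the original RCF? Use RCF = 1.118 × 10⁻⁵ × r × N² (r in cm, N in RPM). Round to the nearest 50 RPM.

56750 RPM

Original rotor: r = 142 mm / 2 = 71 mm = 7.1 cm
RCF_original = 1.118 × 10⁻⁵ × 7.1 × (37450)² = 1.118 × 10⁻⁵ × 7.1 × 1,402,502,500 ≈ 111,327.8 × g
Target RCF = 1.1 × 111,327.8 ≈ 122,460.6 × g
Your rotor: r = 68 mm / 2 = 34 mm = 3.4 cm
122,460.6 = 1.118 × 10⁻⁵ × 3.4 × N²
N² = 122,460.6 / (3.8012 × 10⁻⁵) = 3,221,630,012
N ≈ √3,221,630,012 ≈ 56,759.4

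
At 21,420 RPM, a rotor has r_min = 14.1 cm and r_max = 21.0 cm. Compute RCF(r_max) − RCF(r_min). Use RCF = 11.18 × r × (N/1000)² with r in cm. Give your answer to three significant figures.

RCF_max = 11.18 × 21 × (21.42)² = 11.18 × 21 × 458.8164 ≈ 107,720.9 × g
RCF_min = 11.18 × 14.1 × (21.42)² = 11.18 × 14.1 × 458.8164 ≈ 72,326.9 × g
ΔRCF = 107,720.9 − 72,326.9 = 35,394

35400 x g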